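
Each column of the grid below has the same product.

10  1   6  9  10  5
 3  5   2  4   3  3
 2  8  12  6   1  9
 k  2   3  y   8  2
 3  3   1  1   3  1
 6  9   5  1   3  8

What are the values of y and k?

y = 10, k = 2

Columns 3 and 6 each multiply to 2160, so every column has product 2160.
Column 4: 9×4×6×1×1 = 216, so the missing entry is 2160 ÷ 216 = 10.
Column 1: 10×3×2×3×6 = 1080, so the missing entry is 2160 ÷ 1080 = 2.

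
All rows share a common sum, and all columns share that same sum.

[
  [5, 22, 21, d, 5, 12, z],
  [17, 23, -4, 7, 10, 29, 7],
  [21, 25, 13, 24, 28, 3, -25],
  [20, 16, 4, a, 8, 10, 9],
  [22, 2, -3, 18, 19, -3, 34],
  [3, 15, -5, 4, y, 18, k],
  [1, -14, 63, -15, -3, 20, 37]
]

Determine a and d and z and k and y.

a = 22, d = 29, z = -5, k = 32, y = 22

Rows 2 and 3 both sum to 89, so that's the common total.
The known cells in column 5 total 67, leaving 89 − 67 = 22 for the blank.
The known cells in row 4 total 67, leaving 89 − 67 = 22 for the blank.
The known cells in column 4 total 60, leaving 89 − 60 = 29 for the blank.
The known cells in row 1 total 94, leaving 89 − 94 = -5 for the blank.
The known cells in row 6 total 57, leaving 89 − 57 = 32 for the blank.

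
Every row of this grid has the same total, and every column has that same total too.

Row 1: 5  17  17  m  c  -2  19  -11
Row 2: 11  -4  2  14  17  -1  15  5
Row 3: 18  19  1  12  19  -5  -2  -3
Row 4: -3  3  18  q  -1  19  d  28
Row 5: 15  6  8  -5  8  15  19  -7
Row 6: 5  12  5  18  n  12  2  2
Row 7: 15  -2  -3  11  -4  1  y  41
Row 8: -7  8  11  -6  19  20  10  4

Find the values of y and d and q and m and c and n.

Rows 2 and 3 both sum to 59, so that's the common total.
Row 6: 5 + 12 + 5 + 18 + 12 + 2 + 2 = 56, so its missing entry is 59 − 56 = 3.
Column 5: 17 + 19 − 1 + 8 + 3 − 4 + 19 = 61, so its missing entry is 59 − 61 = -2.
Row 1: 5 + 17 + 17 − 2 − 2 + 19 − 11 = 43, so its missing entry is 59 − 43 = 16.
Column 4: 16 + 14 + 12 − 5 + 18 + 11 − 6 = 60, so its missing entry is 59 − 60 = -1.
Row 4: -3 + 3 + 18 − 1 − 1 + 19 + 28 = 63, so its missing entry is 59 − 63 = -4.
Row 7: 15 − 2 − 3 + 11 − 4 + 1 + 41 = 59, so its missing entry is 59 − 59 = 0.

y = 0, d = -4, q = -1, m = 16, c = -2, n = 3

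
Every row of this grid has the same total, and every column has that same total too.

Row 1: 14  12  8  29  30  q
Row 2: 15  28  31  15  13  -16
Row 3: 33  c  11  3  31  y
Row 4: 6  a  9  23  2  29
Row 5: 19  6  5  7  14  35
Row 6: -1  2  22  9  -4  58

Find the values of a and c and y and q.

Rows 2 and 5 both sum to 86, so that's the common total.
Row 4: 6 + 9 + 23 + 2 + 29 = 69, so its missing entry is 86 − 69 = 17.
Column 2: 12 + 28 + 17 + 6 + 2 = 65, so its missing entry is 86 − 65 = 21.
Row 3: 33 + 21 + 11 + 3 + 31 = 99, so its missing entry is 86 − 99 = -13.
Row 1: 14 + 12 + 8 + 29 + 30 = 93, so its missing entry is 86 − 93 = -7.

a = 17, c = 21, y = -13, q = -7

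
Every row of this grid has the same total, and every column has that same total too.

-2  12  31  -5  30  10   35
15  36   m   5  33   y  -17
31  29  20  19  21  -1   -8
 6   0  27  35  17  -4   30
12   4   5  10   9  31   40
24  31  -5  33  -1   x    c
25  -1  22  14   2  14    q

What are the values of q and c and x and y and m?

q = 35, c = -4, x = 33, y = 28, m = 11

Rows 1 and 3 both sum to 111, so that's the common total.
Column 3 has 31 + 20 + 27 + 5 − 5 + 22 = 100; the blank must be 111 − 100 = 11.
Row 2 has 15 + 36 + 11 + 5 + 33 − 17 = 83; the blank must be 111 − 83 = 28.
Column 6 has 10 + 28 − 1 − 4 + 31 + 14 = 78; the blank must be 111 − 78 = 33.
Row 6 has 24 + 31 − 5 + 33 − 1 + 33 = 115; the blank must be 111 − 115 = -4.
Row 7 has 25 − 1 + 22 + 14 + 2 + 14 = 76; the blank must be 111 − 76 = 35.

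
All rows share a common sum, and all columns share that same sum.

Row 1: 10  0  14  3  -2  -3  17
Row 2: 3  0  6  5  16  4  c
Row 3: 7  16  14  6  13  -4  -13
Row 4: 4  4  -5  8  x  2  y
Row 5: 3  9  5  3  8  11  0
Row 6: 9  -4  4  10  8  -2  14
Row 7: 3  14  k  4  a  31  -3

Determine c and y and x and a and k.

c = 5, y = 19, x = 7, a = -11, k = 1

Rows 1 and 3 both sum to 39, so that's the common total.
Column 3 has 14 + 6 + 14 − 5 + 5 + 4 = 38; the blank must be 39 − 38 = 1.
Row 7 has 3 + 14 + 1 + 4 + 31 − 3 = 50; the blank must be 39 − 50 = -11.
Column 5 has -2 + 16 + 13 + 8 + 8 − 11 = 32; the blank must be 39 − 32 = 7.
Row 4 has 4 + 4 − 5 + 8 + 7 + 2 = 20; the blank must be 39 − 20 = 19.
Row 2 has 3 + 0 + 6 + 5 + 16 + 4 = 34; the blank must be 39 − 34 = 5.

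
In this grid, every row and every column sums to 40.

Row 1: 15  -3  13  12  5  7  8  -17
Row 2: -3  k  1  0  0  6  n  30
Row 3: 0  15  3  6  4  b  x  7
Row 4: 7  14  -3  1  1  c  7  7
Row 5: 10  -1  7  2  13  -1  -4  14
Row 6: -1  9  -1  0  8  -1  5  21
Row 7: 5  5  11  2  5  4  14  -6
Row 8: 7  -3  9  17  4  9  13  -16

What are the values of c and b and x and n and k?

c = 6, b = 10, x = -5, n = 2, k = 4

Column 2: -3 + 15 + 14 − 1 + 9 + 5 − 3 = 36, so its missing entry is 40 − 36 = 4.
Row 2: -3 + 4 + 1 + 0 + 0 + 6 + 30 = 38, so its missing entry is 40 − 38 = 2.
Column 7: 8 + 2 + 7 − 4 + 5 + 14 + 13 = 45, so its missing entry is 40 − 45 = -5.
Row 3: 0 + 15 + 3 + 6 + 4 − 5 + 7 = 30, so its missing entry is 40 − 30 = 10.
Row 4: 7 + 14 − 3 + 1 + 1 + 7 + 7 = 34, so its missing entry is 40 − 34 = 6.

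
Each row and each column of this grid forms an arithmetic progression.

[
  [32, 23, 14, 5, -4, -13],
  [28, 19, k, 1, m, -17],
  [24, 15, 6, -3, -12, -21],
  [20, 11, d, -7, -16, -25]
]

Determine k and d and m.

k = 10, d = 2, m = -8

Along each row the entries change by -9 per step; down each column they change by -4.
Row 2: from 28 at column 1, stepping by -9 to column 3 gives 10.
Row 4: from 20 at column 1, stepping by -9 to column 3 gives 2.
Row 2: from 28 at column 1, stepping by -9 to column 5 gives -8.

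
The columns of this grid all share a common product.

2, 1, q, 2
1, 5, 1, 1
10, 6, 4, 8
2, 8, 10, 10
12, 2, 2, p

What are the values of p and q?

Columns 1 and 2 each multiply to 480, so every column has product 480.
Column 4: 2×1×8×10 = 160, so the missing entry is 480 ÷ 160 = 3.
Column 3: 1×4×10×2 = 80, so the missing entry is 480 ÷ 80 = 6.

p = 3, q = 6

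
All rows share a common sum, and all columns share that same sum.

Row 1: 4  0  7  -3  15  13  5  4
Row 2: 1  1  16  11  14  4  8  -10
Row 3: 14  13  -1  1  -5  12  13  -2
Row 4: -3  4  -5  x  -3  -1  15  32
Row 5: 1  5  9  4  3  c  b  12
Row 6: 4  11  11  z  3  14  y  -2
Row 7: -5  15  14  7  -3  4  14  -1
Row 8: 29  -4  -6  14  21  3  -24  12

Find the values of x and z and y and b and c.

x = 6, z = 5, y = -1, b = 15, c = -4

Rows 1 and 2 both sum to 45, so that's the common total.
Column 6 has 13 + 4 + 12 − 1 + 14 + 4 + 3 = 49; the blank must be 45 − 49 = -4.
Row 5 has 1 + 5 + 9 + 4 + 3 − 4 + 12 = 30; the blank must be 45 − 30 = 15.
Row 4 has -3 + 4 − 5 − 3 − 1 + 15 + 32 = 39; the blank must be 45 − 39 = 6.
Column 7 has 5 + 8 + 13 + 15 + 15 + 14 − 24 = 46; the blank must be 45 − 46 = -1.
Row 6 has 4 + 11 + 11 + 3 + 14 − 1 − 2 = 40; the blank must be 45 − 40 = 5.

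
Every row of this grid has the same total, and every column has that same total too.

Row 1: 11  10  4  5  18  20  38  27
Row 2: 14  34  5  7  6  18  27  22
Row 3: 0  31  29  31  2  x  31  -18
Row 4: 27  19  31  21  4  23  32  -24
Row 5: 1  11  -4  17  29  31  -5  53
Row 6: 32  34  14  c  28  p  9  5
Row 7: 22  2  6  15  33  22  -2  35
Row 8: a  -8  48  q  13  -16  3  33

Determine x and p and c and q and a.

x = 27, p = 8, c = 3, q = 34, a = 26

Rows 1 and 2 both sum to 133, so that's the common total.
The known cells in column 1 total 107, leaving 133 − 107 = 26 for the blank.
The known cells in row 8 total 99, leaving 133 − 99 = 34 for the blank.
The known cells in column 4 total 130, leaving 133 − 130 = 3 for the blank.
The known cells in row 6 total 125, leaving 133 − 125 = 8 for the blank.
The known cells in row 3 total 106, leaving 133 − 106 = 27 for the blank.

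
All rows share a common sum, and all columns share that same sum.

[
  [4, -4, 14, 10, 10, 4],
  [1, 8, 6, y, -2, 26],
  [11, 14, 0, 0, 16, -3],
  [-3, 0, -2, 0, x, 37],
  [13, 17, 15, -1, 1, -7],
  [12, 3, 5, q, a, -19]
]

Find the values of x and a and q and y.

Rows 1 and 3 both sum to 38, so that's the common total.
The known cells in row 2 total 39, leaving 38 − 39 = -1 for the blank.
The known cells in column 4 total 8, leaving 38 − 8 = 30 for the blank.
The known cells in row 6 total 31, leaving 38 − 31 = 7 for the blank.
The known cells in row 4 total 32, leaving 38 − 32 = 6 for the blank.

x = 6, a = 7, q = 30, y = -1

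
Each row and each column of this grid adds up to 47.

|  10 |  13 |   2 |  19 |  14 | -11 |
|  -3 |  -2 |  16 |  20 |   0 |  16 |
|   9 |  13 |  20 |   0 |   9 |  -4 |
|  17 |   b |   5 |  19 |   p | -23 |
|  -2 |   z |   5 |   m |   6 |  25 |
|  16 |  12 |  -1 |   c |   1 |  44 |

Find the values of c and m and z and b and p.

Column 5: 14 + 0 + 9 + 6 + 1 = 30, so its missing entry is 47 − 30 = 17.
Row 4: 17 + 5 + 19 + 17 − 23 = 35, so its missing entry is 47 − 35 = 12.
Row 6: 16 + 12 − 1 + 1 + 44 = 72, so its missing entry is 47 − 72 = -25.
Column 4: 19 + 20 + 0 + 19 − 25 = 33, so its missing entry is 47 − 33 = 14.
Row 5: -2 + 5 + 14 + 6 + 25 = 48, so its missing entry is 47 − 48 = -1.

c = -25, m = 14, z = -1, b = 12, p = 17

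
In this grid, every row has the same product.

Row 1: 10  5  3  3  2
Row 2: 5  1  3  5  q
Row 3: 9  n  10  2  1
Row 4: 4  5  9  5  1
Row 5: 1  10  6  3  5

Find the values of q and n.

q = 12, n = 5

Rows 4 and 5 each multiply to 900, so every row has product 900.
Row 2: 5×1×3×5 = 75, so the missing entry is 900 ÷ 75 = 12.
Row 3: 9×10×2×1 = 180, so the missing entry is 900 ÷ 180 = 5.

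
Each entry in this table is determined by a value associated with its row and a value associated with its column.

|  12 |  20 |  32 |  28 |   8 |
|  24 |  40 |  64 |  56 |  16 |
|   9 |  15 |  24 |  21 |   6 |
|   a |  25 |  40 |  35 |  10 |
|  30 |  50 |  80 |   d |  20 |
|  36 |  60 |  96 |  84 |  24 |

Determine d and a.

Each row is a constant multiple of every other row — this is a multiplication table with the headers hidden.
Row 5 is 50/20 = 5/2 times row 1, so its entry in column 4 is 28 × 5/2 = 70.
Row 4 is 25/20 = 5/4 times row 1, so its entry in column 1 is 12 × 5/4 = 15.

d = 70, a = 15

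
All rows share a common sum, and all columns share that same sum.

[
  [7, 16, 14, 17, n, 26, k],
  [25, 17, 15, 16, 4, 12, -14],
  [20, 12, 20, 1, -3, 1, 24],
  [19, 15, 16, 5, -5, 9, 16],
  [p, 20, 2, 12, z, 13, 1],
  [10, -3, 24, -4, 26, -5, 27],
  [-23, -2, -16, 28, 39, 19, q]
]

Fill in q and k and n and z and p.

q = 30, k = -9, n = 4, z = 10, p = 17

Rows 2 and 3 both sum to 75, so that's the common total.
Column 1: 7 + 25 + 20 + 19 + 10 − 23 = 58, so its missing entry is 75 − 58 = 17.
Row 5: 17 + 20 + 2 + 12 + 13 + 1 = 65, so its missing entry is 75 − 65 = 10.
Column 5: 4 − 3 − 5 + 10 + 26 + 39 = 71, so its missing entry is 75 − 71 = 4.
Row 1: 7 + 16 + 14 + 17 + 4 + 26 = 84, so its missing entry is 75 − 84 = -9.
Row 7: -23 − 2 − 16 + 28 + 39 + 19 = 45, so its missing entry is 75 − 45 = 30.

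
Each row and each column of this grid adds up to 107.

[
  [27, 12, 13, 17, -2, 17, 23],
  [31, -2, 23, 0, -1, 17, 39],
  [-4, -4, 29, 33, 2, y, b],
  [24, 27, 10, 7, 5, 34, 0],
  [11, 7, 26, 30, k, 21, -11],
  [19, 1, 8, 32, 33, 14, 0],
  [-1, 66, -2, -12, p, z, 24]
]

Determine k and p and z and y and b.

k = 23, p = 47, z = -15, y = 19, b = 32

The known cells in row 5 total 84, leaving 107 − 84 = 23 for the blank.
The known cells in column 5 total 60, leaving 107 − 60 = 47 for the blank.
The known cells in row 7 total 122, leaving 107 − 122 = -15 for the blank.
The known cells in column 7 total 75, leaving 107 − 75 = 32 for the blank.
The known cells in row 3 total 88, leaving 107 − 88 = 19 for the blank.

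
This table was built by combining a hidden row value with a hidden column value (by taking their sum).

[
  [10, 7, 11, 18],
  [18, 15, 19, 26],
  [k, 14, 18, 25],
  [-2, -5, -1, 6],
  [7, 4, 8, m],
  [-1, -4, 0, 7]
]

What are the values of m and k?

The difference between any two rows is the same in every column — this is an addition table with the headers hidden.
Row 5 minus row 1 is 4 − 7 = -3, so its entry in column 4 is 18 + (-3) = 15.
Row 3 minus row 1 is 14 − 7 = 7, so its entry in column 1 is 10 + 7 = 17.

m = 15, k = 17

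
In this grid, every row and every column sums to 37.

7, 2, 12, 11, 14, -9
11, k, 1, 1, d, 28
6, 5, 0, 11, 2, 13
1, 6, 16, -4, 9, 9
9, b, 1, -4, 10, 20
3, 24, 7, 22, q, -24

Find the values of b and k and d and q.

The known cells in row 6 total 32, leaving 37 − 32 = 5 for the blank.
The known cells in row 5 total 36, leaving 37 − 36 = 1 for the blank.
The known cells in column 2 total 38, leaving 37 − 38 = -1 for the blank.
The known cells in row 2 total 40, leaving 37 − 40 = -3 for the blank.

b = 1, k = -1, d = -3, q = 5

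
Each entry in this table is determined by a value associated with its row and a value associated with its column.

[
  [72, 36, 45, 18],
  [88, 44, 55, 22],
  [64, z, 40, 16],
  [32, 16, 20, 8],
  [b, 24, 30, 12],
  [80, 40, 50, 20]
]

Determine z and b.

Each row is a constant multiple of every other row — this is a multiplication table with the headers hidden.
Row 3 is 40/45 = 8/9 times row 1, so its entry in column 2 is 36 × 8/9 = 32.
Row 5 is 30/45 = 2/3 times row 1, so its entry in column 1 is 72 × 2/3 = 48.

z = 32, b = 48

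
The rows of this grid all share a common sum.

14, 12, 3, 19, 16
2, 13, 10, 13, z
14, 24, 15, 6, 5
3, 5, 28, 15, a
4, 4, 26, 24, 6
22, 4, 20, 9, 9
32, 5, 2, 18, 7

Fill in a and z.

a = 13, z = 26

Row 3 sums to 64 and so does row 5; that's the common total.
In row 4 the known cells total 51, leaving 64 − 51 = 13.
In row 2 the known cells total 38, leaving 64 − 38 = 26.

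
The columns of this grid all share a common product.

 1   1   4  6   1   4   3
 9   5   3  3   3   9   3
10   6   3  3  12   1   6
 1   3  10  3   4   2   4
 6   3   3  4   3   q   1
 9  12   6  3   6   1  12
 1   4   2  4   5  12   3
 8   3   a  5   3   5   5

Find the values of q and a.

Columns 1 and 5 each multiply to 38880, so every column has product 38880.
Column 6: 4×9×1×2×1×12×5 = 4320, so the missing entry is 38880 ÷ 4320 = 9.
Column 3: 4×3×3×10×3×6×2 = 12960, so the missing entry is 38880 ÷ 12960 = 3.

q = 9, a = 3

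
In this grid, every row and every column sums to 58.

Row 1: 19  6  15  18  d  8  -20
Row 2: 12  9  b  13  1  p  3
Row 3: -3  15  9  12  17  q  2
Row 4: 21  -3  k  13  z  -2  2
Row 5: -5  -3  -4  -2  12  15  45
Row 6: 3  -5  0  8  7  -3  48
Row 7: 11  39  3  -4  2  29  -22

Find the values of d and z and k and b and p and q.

Row 1 has 19 + 6 + 15 + 18 + 8 − 20 = 46; the blank must be 58 − 46 = 12.
Column 5 has 12 + 1 + 17 + 12 + 7 + 2 = 51; the blank must be 58 − 51 = 7.
Row 4 has 21 − 3 + 13 + 7 − 2 + 2 = 38; the blank must be 58 − 38 = 20.
Column 3 has 15 + 9 + 20 − 4 + 0 + 3 = 43; the blank must be 58 − 43 = 15.
Row 2 has 12 + 9 + 15 + 13 + 1 + 3 = 53; the blank must be 58 − 53 = 5.
Row 3 has -3 + 15 + 9 + 12 + 17 + 2 = 52; the blank must be 58 − 52 = 6.

d = 12, z = 7, k = 20, b = 15, p = 5, q = 6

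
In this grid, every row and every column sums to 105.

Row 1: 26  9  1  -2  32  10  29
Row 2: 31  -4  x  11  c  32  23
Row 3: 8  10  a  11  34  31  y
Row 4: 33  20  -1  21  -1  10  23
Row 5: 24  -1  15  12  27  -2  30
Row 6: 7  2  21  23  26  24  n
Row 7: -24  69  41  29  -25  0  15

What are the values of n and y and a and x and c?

The known cells in column 5 total 93, leaving 105 − 93 = 12 for the blank.
The known cells in row 2 total 105, leaving 105 − 105 = 0 for the blank.
The known cells in row 6 total 103, leaving 105 − 103 = 2 for the blank.
The known cells in column 7 total 122, leaving 105 − 122 = -17 for the blank.
The known cells in row 3 total 77, leaving 105 − 77 = 28 for the blank.

n = 2, y = -17, a = 28, x = 0, c = 12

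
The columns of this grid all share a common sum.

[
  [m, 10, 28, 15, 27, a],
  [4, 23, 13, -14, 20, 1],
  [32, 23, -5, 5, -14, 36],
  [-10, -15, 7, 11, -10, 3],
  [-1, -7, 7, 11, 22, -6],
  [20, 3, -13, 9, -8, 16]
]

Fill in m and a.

m = -8, a = -13

The complete columns each total 37.
Column 1 is missing 37 − 45 = -8 (since 4 + 32 − 10 − 1 + 20 = 45).
Column 6 is missing 37 − 50 = -13 (since 1 + 36 + 3 − 6 + 16 = 50).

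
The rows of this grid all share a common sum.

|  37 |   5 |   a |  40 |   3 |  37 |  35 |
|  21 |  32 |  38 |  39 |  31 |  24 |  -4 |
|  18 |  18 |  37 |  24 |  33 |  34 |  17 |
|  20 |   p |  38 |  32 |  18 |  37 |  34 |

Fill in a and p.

Rows 2 and 3 both add up to 181, so every row sums to 181.
Row 1: 37 + 5 + 40 + 3 + 37 + 35 = 157, so the missing entry is 181 − 157 = 24.
Row 4: 20 + 38 + 32 + 18 + 37 + 34 = 179, so the missing entry is 181 − 179 = 2.

a = 24, p = 2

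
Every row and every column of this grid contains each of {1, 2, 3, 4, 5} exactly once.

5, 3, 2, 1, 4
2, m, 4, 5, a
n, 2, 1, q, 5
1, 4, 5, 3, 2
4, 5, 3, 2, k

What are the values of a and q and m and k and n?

a = 3, q = 4, m = 1, k = 1, n = 3

For row 5, column 5: row 5 already has {2, 3, 4, 5}; that leaves 1.
At (row 2, col 2): column 2 already has {2, 3, 4, 5}, so the value is 1.
Cell (3,1): column 1 already has {1, 2, 4, 5} → 3.
At (row 2, col 5): row 2 already has {1, 2, 4, 5}, so the value is 3.
For row 3, column 4: row 3 already has {1, 2, 3, 5}; that leaves 4.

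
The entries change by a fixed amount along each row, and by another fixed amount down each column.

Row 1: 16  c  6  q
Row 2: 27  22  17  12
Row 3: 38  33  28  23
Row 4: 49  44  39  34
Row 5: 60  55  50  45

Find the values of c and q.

c = 11, q = 1

Along each row the entries change by -5 per step; down each column they change by 11.
Row 1: from 16 at column 1, stepping by -5 to column 2 gives 11.
Row 1: from 16 at column 1, stepping by -5 to column 4 gives 1.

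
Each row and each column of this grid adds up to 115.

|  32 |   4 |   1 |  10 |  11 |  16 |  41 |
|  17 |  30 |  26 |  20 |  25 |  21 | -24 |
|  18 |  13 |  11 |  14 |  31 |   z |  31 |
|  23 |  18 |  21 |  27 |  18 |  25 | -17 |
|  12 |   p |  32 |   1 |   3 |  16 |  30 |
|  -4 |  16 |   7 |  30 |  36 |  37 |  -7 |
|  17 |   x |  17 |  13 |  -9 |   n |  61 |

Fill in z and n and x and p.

z = -3, n = 3, x = 13, p = 21

Row 3: 18 + 13 + 11 + 14 + 31 + 31 = 118, so its missing entry is 115 − 118 = -3.
Row 5: 12 + 32 + 1 + 3 + 16 + 30 = 94, so its missing entry is 115 − 94 = 21.
Column 2: 4 + 30 + 13 + 18 + 21 + 16 = 102, so its missing entry is 115 − 102 = 13.
Row 7: 17 + 13 + 17 + 13 − 9 + 61 = 112, so its missing entry is 115 − 112 = 3.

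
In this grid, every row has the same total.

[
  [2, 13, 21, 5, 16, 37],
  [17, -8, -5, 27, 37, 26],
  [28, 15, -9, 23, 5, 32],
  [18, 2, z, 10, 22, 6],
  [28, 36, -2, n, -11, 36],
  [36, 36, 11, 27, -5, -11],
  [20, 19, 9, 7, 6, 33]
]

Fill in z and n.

z = 36, n = 7

The complete rows each total 94.
Row 4 is missing 94 − 58 = 36 (since 18 + 2 + 10 + 22 + 6 = 58).
Row 5 is missing 94 − 87 = 7 (since 28 + 36 − 2 − 11 + 36 = 87).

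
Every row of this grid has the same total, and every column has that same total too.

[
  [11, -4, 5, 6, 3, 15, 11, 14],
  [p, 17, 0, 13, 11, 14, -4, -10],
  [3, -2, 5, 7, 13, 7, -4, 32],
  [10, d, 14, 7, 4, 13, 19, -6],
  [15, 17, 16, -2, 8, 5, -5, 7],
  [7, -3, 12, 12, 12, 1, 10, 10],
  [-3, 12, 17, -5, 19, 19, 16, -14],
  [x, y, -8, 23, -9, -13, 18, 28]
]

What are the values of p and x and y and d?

Rows 1 and 3 both sum to 61, so that's the common total.
The known cells in row 2 total 41, leaving 61 − 41 = 20 for the blank.
The known cells in column 1 total 63, leaving 61 − 63 = -2 for the blank.
The known cells in row 8 total 37, leaving 61 − 37 = 24 for the blank.
The known cells in row 4 total 61, leaving 61 − 61 = 0 for the blank.

p = 20, x = -2, y = 24, d = 0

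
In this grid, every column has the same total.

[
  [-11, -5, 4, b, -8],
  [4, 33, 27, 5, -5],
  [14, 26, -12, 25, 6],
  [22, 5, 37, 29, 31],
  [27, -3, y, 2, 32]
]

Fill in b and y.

b = -5, y = 0

The complete columns each total 56.
Column 4 is missing 56 − 61 = -5 (since 5 + 25 + 29 + 2 = 61).
Column 3 is missing 56 − 56 = 0 (since 4 + 27 − 12 + 37 = 56).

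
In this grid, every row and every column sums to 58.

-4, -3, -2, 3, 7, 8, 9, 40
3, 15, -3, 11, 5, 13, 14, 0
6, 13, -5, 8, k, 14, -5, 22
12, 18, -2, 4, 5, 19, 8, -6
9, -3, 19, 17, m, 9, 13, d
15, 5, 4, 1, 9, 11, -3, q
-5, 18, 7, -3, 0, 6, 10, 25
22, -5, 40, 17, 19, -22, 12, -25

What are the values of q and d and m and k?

The known cells in row 3 total 53, leaving 58 − 53 = 5 for the blank.
The known cells in column 5 total 50, leaving 58 − 50 = 8 for the blank.
The known cells in row 5 total 72, leaving 58 − 72 = -14 for the blank.
The known cells in row 6 total 42, leaving 58 − 42 = 16 for the blank.

q = 16, d = -14, m = 8, k = 5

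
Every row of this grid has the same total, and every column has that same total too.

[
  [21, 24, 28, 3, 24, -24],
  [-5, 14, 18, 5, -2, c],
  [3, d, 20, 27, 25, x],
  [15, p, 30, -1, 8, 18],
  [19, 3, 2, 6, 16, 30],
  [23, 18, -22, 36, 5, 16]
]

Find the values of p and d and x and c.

p = 6, d = 11, x = -10, c = 46

Rows 1 and 5 both sum to 76, so that's the common total.
Row 4 has 15 + 30 − 1 + 8 + 18 = 70; the blank must be 76 − 70 = 6.
Column 2 has 24 + 14 + 6 + 3 + 18 = 65; the blank must be 76 − 65 = 11.
Row 3 has 3 + 11 + 20 + 27 + 25 = 86; the blank must be 76 − 86 = -10.
Row 2 has -5 + 14 + 18 + 5 − 2 = 30; the blank must be 76 − 30 = 46.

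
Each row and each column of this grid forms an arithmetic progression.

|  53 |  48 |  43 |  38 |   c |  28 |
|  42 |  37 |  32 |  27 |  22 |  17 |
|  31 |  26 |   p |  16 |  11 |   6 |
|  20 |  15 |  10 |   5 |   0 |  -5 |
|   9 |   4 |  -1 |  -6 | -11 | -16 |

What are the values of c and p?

Along each row the entries change by -5 per step; down each column they change by -11.
Row 1: from 53 at column 1, stepping by -5 to column 5 gives 33.
Row 3: from 31 at column 1, stepping by -5 to column 3 gives 21.

c = 33, p = 21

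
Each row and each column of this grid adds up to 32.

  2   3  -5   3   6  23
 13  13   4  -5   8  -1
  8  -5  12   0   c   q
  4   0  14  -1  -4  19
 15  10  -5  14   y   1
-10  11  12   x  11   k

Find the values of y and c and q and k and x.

y = -3, c = 14, q = 3, k = -13, x = 21

The known cells in row 5 total 35, leaving 32 − 35 = -3 for the blank.
The known cells in column 5 total 18, leaving 32 − 18 = 14 for the blank.
The known cells in column 4 total 11, leaving 32 − 11 = 21 for the blank.
The known cells in row 6 total 45, leaving 32 − 45 = -13 for the blank.
The known cells in row 3 total 29, leaving 32 − 29 = 3 for the blank.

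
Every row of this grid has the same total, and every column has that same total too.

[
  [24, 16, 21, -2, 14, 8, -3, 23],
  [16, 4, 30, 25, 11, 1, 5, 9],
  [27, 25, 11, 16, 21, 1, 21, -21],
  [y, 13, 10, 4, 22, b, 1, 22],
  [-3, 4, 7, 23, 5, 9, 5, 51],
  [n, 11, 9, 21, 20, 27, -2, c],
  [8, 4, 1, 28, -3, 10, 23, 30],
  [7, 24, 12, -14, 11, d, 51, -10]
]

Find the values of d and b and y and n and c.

Rows 1 and 2 both sum to 101, so that's the common total.
Column 8 has 23 + 9 − 21 + 22 + 51 + 30 − 10 = 104; the blank must be 101 − 104 = -3.
Row 6 has 11 + 9 + 21 + 20 + 27 − 2 − 3 = 83; the blank must be 101 − 83 = 18.
Column 1 has 24 + 16 + 27 − 3 + 18 + 8 + 7 = 97; the blank must be 101 − 97 = 4.
Row 8 has 7 + 24 + 12 − 14 + 11 + 51 − 10 = 81; the blank must be 101 − 81 = 20.
Row 4 has 4 + 13 + 10 + 4 + 22 + 1 + 22 = 76; the blank must be 101 − 76 = 25.

d = 20, b = 25, y = 4, n = 18, c = -3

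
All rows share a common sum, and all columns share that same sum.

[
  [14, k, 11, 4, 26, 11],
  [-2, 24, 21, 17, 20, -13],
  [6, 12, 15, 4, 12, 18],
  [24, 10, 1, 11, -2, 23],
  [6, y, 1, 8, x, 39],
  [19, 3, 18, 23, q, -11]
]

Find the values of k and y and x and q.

Rows 2 and 3 both sum to 67, so that's the common total.
The known cells in row 1 total 66, leaving 67 − 66 = 1 for the blank.
The known cells in row 6 total 52, leaving 67 − 52 = 15 for the blank.
The known cells in column 2 total 50, leaving 67 − 50 = 17 for the blank.
The known cells in row 5 total 71, leaving 67 − 71 = -4 for the blank.

k = 1, y = 17, x = -4, q = 15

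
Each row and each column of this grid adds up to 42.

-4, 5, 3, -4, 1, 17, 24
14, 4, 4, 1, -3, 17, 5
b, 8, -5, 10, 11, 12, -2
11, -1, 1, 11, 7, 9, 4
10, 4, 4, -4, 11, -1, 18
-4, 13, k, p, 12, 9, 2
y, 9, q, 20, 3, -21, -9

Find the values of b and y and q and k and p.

The known cells in row 3 total 34, leaving 42 − 34 = 8 for the blank.
The known cells in column 1 total 35, leaving 42 − 35 = 7 for the blank.
The known cells in row 7 total 9, leaving 42 − 9 = 33 for the blank.
The known cells in column 4 total 34, leaving 42 − 34 = 8 for the blank.
The known cells in row 6 total 40, leaving 42 − 40 = 2 for the blank.

b = 8, y = 7, q = 33, k = 2, p = 8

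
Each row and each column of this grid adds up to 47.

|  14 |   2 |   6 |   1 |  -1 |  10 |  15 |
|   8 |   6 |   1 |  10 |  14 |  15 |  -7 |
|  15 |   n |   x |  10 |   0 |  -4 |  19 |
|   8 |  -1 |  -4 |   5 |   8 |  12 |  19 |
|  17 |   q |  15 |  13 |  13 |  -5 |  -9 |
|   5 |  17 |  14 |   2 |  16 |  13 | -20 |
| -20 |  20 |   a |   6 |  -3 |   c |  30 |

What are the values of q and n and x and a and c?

The known cells in column 6 total 41, leaving 47 − 41 = 6 for the blank.
The known cells in row 7 total 39, leaving 47 − 39 = 8 for the blank.
The known cells in column 3 total 40, leaving 47 − 40 = 7 for the blank.
The known cells in row 3 total 47, leaving 47 − 47 = 0 for the blank.
The known cells in row 5 total 44, leaving 47 − 44 = 3 for the blank.

q = 3, n = 0, x = 7, a = 8, c = 6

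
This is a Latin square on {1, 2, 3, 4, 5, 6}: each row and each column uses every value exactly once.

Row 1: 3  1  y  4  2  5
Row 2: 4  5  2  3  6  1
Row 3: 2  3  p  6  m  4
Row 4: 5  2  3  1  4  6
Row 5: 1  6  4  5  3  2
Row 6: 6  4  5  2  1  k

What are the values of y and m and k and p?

y = 6, m = 5, k = 3, p = 1

At (row 1, col 3): row 1 already has {1, 2, 3, 4, 5}, so the value is 6.
For row 3, column 5: column 5 already has {1, 2, 3, 4, 6}; that leaves 5.
For row 6, column 6: row 6 already has {1, 2, 4, 5, 6}; that leaves 3.
At (row 3, col 3): row 3 already has {2, 3, 4, 5, 6}, so the value is 1.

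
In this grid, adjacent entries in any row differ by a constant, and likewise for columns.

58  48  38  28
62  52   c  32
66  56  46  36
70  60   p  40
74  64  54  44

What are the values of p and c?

Along each row the entries change by -10 per step; down each column they change by 4.
Row 4: from 70 at column 1, stepping by -10 to column 3 gives 50.
Row 2: from 62 at column 1, stepping by -10 to column 3 gives 42.

p = 50, c = 42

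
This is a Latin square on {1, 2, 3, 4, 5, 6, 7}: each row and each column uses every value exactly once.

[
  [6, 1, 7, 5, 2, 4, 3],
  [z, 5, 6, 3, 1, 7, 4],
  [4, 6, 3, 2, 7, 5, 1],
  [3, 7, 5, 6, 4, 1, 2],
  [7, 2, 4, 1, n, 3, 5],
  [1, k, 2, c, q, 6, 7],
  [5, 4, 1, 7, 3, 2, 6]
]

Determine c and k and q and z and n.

c = 4, k = 3, q = 5, z = 2, n = 6

Cell (5,5): row 5 already has {1, 2, 3, 4, 5, 7} → 6.
At (row 6, col 4): column 4 already has {1, 2, 3, 5, 6, 7}, so the value is 4.
At (row 6, col 5): column 5 already has {1, 2, 3, 4, 6, 7}, so the value is 5.
For row 6, column 2: row 6 already has {1, 2, 4, 5, 6, 7}; that leaves 3.
For row 2, column 1: row 2 already has {1, 3, 4, 5, 6, 7}; that leaves 2.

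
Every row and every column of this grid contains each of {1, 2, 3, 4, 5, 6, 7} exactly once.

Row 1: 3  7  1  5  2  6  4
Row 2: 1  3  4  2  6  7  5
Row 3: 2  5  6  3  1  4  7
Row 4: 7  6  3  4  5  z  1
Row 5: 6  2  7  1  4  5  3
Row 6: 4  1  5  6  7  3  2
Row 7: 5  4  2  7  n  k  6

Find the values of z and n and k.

z = 2, n = 3, k = 1

At (row 7, col 5): column 5 already has {1, 2, 4, 5, 6, 7}, so the value is 3.
At (row 7, col 6): row 7 already has {2, 3, 4, 5, 6, 7}, so the value is 1.
At (row 4, col 6): row 4 already has {1, 3, 4, 5, 6, 7}, so the value is 2.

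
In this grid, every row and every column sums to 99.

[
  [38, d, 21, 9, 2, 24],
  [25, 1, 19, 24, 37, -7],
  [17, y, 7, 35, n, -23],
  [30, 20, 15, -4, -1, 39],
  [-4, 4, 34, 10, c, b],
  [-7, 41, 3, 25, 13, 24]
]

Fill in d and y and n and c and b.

d = 5, y = 28, n = 35, c = 13, b = 42

Row 1 has 38 + 21 + 9 + 2 + 24 = 94; the blank must be 99 − 94 = 5.
Column 2 has 5 + 1 + 20 + 4 + 41 = 71; the blank must be 99 − 71 = 28.
Row 3 has 17 + 28 + 7 + 35 − 23 = 64; the blank must be 99 − 64 = 35.
Column 5 has 2 + 37 + 35 − 1 + 13 = 86; the blank must be 99 − 86 = 13.
Row 5 has -4 + 4 + 34 + 10 + 13 = 57; the blank must be 99 − 57 = 42.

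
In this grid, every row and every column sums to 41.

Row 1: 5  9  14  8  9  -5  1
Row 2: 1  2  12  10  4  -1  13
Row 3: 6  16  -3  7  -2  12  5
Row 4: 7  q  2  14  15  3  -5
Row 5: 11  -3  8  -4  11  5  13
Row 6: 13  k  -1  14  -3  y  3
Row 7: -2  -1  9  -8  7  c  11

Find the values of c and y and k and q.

c = 25, y = 2, k = 13, q = 5

Row 4: 7 + 2 + 14 + 15 + 3 − 5 = 36, so its missing entry is 41 − 36 = 5.
Column 2: 9 + 2 + 16 + 5 − 3 − 1 = 28, so its missing entry is 41 − 28 = 13.
Row 6: 13 + 13 − 1 + 14 − 3 + 3 = 39, so its missing entry is 41 − 39 = 2.
Row 7: -2 − 1 + 9 − 8 + 7 + 11 = 16, so its missing entry is 41 − 16 = 25.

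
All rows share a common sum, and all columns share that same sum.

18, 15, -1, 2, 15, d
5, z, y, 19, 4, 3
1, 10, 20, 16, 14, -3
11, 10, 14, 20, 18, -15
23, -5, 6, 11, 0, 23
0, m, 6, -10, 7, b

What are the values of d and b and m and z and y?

d = 9, b = 41, m = 14, z = 14, y = 13

Rows 3 and 4 both sum to 58, so that's the common total.
The known cells in column 3 total 45, leaving 58 − 45 = 13 for the blank.
The known cells in row 2 total 44, leaving 58 − 44 = 14 for the blank.
The known cells in column 2 total 44, leaving 58 − 44 = 14 for the blank.
The known cells in row 6 total 17, leaving 58 − 17 = 41 for the blank.
The known cells in row 1 total 49, leaving 58 − 49 = 9 for the blank.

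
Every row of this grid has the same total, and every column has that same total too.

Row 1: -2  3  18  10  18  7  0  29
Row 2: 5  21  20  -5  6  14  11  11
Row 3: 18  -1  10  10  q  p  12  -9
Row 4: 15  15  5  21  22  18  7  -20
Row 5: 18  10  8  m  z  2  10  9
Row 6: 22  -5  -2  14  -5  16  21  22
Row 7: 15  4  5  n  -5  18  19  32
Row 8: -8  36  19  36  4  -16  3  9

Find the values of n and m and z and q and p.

n = -5, m = 2, z = 24, q = 19, p = 24

Rows 1 and 2 both sum to 83, so that's the common total.
Column 6 has 7 + 14 + 18 + 2 + 16 + 18 − 16 = 59; the blank must be 83 − 59 = 24.
Row 3 has 18 − 1 + 10 + 10 + 24 + 12 − 9 = 64; the blank must be 83 − 64 = 19.
Column 5 has 18 + 6 + 19 + 22 − 5 − 5 + 4 = 59; the blank must be 83 − 59 = 24.
Row 5 has 18 + 10 + 8 + 24 + 2 + 10 + 9 = 81; the blank must be 83 − 81 = 2.
Row 7 has 15 + 4 + 5 − 5 + 18 + 19 + 32 = 88; the blank must be 83 − 88 = -5.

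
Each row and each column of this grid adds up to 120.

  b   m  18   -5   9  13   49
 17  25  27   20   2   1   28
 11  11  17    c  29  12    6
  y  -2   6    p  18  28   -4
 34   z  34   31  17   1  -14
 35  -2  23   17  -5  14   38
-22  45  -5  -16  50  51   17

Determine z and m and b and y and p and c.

Row 3: 11 + 11 + 17 + 29 + 12 + 6 = 86, so its missing entry is 120 − 86 = 34.
Column 4: -5 + 20 + 34 + 31 + 17 − 16 = 81, so its missing entry is 120 − 81 = 39.
Row 4: -2 + 6 + 39 + 18 + 28 − 4 = 85, so its missing entry is 120 − 85 = 35.
Column 1: 17 + 11 + 35 + 34 + 35 − 22 = 110, so its missing entry is 120 − 110 = 10.
Row 1: 10 + 18 − 5 + 9 + 13 + 49 = 94, so its missing entry is 120 − 94 = 26.
Row 5: 34 + 34 + 31 + 17 + 1 − 14 = 103, so its missing entry is 120 − 103 = 17.

z = 17, m = 26, b = 10, y = 35, p = 39, c = 34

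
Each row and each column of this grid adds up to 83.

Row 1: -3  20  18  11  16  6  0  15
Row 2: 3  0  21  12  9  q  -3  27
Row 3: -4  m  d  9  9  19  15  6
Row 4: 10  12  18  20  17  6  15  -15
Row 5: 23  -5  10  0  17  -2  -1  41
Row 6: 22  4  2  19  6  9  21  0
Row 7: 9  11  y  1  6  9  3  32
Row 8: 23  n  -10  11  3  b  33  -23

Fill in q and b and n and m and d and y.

Row 7 has 9 + 11 + 1 + 6 + 9 + 3 + 32 = 71; the blank must be 83 − 71 = 12.
Row 2 has 3 + 0 + 21 + 12 + 9 − 3 + 27 = 69; the blank must be 83 − 69 = 14.
Column 3 has 18 + 21 + 18 + 10 + 2 + 12 − 10 = 71; the blank must be 83 − 71 = 12.
Row 3 has -4 + 12 + 9 + 9 + 19 + 15 + 6 = 66; the blank must be 83 − 66 = 17.
Column 2 has 20 + 0 + 17 + 12 − 5 + 4 + 11 = 59; the blank must be 83 − 59 = 24.
Row 8 has 23 + 24 − 10 + 11 + 3 + 33 − 23 = 61; the blank must be 83 − 61 = 22.

q = 14, b = 22, n = 24, m = 17, d = 12, y = 12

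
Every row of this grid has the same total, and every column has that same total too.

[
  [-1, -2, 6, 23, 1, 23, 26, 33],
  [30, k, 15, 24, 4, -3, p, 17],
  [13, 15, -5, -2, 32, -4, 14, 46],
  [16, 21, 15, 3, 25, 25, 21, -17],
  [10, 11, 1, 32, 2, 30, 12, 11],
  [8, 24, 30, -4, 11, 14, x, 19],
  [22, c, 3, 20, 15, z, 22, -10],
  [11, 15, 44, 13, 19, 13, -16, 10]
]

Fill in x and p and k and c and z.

Rows 1 and 3 both sum to 109, so that's the common total.
Column 6 has 23 − 3 − 4 + 25 + 30 + 14 + 13 = 98; the blank must be 109 − 98 = 11.
Row 7 has 22 + 3 + 20 + 15 + 11 + 22 − 10 = 83; the blank must be 109 − 83 = 26.
Column 2 has -2 + 15 + 21 + 11 + 24 + 26 + 15 = 110; the blank must be 109 − 110 = -1.
Row 6 has 8 + 24 + 30 − 4 + 11 + 14 + 19 = 102; the blank must be 109 − 102 = 7.
Row 2 has 30 − 1 + 15 + 24 + 4 − 3 + 17 = 86; the blank must be 109 − 86 = 23.

x = 7, p = 23, k = -1, c = 26, z = 11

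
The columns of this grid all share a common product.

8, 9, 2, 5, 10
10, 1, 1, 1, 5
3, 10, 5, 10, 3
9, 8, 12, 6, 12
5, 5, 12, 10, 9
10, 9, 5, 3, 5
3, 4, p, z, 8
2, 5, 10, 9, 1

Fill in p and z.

p = 9, z = 8

Columns 1 and 2 each multiply to 648000, so every column has product 648000.
Column 3: 2×1×5×12×12×5×10 = 72000, so the missing entry is 648000 ÷ 72000 = 9.
Column 4: 5×1×10×6×10×3×9 = 81000, so the missing entry is 648000 ÷ 81000 = 8.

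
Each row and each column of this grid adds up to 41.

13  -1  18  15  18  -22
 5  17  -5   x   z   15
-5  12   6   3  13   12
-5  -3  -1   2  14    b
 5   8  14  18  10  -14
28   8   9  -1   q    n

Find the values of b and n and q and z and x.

The known cells in column 4 total 37, leaving 41 − 37 = 4 for the blank.
The known cells in row 2 total 36, leaving 41 − 36 = 5 for the blank.
The known cells in column 5 total 60, leaving 41 − 60 = -19 for the blank.
The known cells in row 6 total 25, leaving 41 − 25 = 16 for the blank.
The known cells in row 4 total 7, leaving 41 − 7 = 34 for the blank.

b = 34, n = 16, q = -19, z = 5, x = 4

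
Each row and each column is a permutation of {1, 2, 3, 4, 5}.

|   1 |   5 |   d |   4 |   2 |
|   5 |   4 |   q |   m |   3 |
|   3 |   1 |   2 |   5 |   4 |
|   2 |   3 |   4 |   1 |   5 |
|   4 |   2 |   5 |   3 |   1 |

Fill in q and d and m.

q = 1, d = 3, m = 2

At (row 1, col 3): row 1 already has {1, 2, 4, 5}, so the value is 3.
At (row 2, col 3): column 3 already has {2, 3, 4, 5}, so the value is 1.
At (row 2, col 4): row 2 already has {1, 3, 4, 5}, so the value is 2.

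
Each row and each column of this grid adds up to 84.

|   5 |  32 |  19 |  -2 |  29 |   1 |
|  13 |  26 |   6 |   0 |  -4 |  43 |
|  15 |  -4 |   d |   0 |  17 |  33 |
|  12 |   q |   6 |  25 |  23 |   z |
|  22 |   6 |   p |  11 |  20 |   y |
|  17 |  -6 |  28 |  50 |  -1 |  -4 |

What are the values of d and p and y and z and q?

d = 23, p = 2, y = 23, z = -12, q = 30

Column 2 has 32 + 26 − 4 + 6 − 6 = 54; the blank must be 84 − 54 = 30.
Row 3 has 15 − 4 + 0 + 17 + 33 = 61; the blank must be 84 − 61 = 23.
Column 3 has 19 + 6 + 23 + 6 + 28 = 82; the blank must be 84 − 82 = 2.
Row 5 has 22 + 6 + 2 + 11 + 20 = 61; the blank must be 84 − 61 = 23.
Row 4 has 12 + 30 + 6 + 25 + 23 = 96; the blank must be 84 − 96 = -12.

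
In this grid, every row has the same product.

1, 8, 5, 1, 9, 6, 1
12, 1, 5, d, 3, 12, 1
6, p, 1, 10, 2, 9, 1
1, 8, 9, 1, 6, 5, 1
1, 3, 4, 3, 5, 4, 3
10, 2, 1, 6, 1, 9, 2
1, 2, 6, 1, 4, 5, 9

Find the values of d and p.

Rows 4 and 5 each multiply to 2160, so every row has product 2160.
Row 2: 12×1×5×3×12×1 = 2160, so the missing entry is 2160 ÷ 2160 = 1.
Row 3: 6×1×10×2×9×1 = 1080, so the missing entry is 2160 ÷ 1080 = 2.

d = 1, p = 2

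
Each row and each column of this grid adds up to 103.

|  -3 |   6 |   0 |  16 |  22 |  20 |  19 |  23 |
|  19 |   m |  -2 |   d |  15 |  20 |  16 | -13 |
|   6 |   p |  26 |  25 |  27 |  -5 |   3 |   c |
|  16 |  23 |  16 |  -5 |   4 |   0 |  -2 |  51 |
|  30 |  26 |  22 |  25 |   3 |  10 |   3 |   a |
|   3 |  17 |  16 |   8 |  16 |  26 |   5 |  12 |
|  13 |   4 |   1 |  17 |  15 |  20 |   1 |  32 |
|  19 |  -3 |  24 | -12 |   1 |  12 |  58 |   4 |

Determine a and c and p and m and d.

a = -16, c = 10, p = 11, m = 19, d = 29

Column 4 has 16 + 25 − 5 + 25 + 8 + 17 − 12 = 74; the blank must be 103 − 74 = 29.
Row 2 has 19 − 2 + 29 + 15 + 20 + 16 − 13 = 84; the blank must be 103 − 84 = 19.
Column 2 has 6 + 19 + 23 + 26 + 17 + 4 − 3 = 92; the blank must be 103 − 92 = 11.
Row 3 has 6 + 11 + 26 + 25 + 27 − 5 + 3 = 93; the blank must be 103 − 93 = 10.
Row 5 has 30 + 26 + 22 + 25 + 3 + 10 + 3 = 119; the blank must be 103 − 119 = -16.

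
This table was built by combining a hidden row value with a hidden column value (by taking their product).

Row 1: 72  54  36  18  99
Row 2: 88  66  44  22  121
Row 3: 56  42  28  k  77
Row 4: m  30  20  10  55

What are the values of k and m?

Each row is a constant multiple of every other row — this is a multiplication table with the headers hidden.
Row 3 is 42/54 = 7/9 times row 1, so its entry in column 4 is 18 × 7/9 = 14.
Row 4 is 30/54 = 5/9 times row 1, so its entry in column 1 is 72 × 5/9 = 40.

k = 14, m = 40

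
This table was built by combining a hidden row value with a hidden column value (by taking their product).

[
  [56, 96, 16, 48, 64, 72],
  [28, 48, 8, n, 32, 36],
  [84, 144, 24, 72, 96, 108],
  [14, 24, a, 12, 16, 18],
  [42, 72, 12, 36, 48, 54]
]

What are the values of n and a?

Each row is a constant multiple of every other row — this is a multiplication table with the headers hidden.
Row 2 is 32/64 = 1/2 times row 1, so its entry in column 4 is 48 × 1/2 = 24.
Row 4 is 16/64 = 1/4 times row 1, so its entry in column 3 is 16 × 1/4 = 4.

n = 24, a = 4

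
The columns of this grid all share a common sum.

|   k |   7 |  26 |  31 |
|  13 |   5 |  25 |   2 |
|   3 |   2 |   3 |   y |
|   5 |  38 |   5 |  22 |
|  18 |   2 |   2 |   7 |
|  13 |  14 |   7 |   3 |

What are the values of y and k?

y = 3, k = 16

Columns 2 and 3 both add up to 68, so every column sums to 68.
Column 4: 31 + 2 + 22 + 7 + 3 = 65, so the missing entry is 68 − 65 = 3.
Column 1: 13 + 3 + 5 + 18 + 13 = 52, so the missing entry is 68 − 52 = 16.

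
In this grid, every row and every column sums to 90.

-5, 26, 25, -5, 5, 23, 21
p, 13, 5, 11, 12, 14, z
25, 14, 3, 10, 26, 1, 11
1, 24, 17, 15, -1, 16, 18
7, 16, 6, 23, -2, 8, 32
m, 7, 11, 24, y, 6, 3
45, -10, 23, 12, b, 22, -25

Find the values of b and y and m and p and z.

Row 7: 45 − 10 + 23 + 12 + 22 − 25 = 67, so its missing entry is 90 − 67 = 23.
Column 5: 5 + 12 + 26 − 1 − 2 + 23 = 63, so its missing entry is 90 − 63 = 27.
Row 6: 7 + 11 + 24 + 27 + 6 + 3 = 78, so its missing entry is 90 − 78 = 12.
Column 1: -5 + 25 + 1 + 7 + 12 + 45 = 85, so its missing entry is 90 − 85 = 5.
Row 2: 5 + 13 + 5 + 11 + 12 + 14 = 60, so its missing entry is 90 − 60 = 30.

b = 23, y = 27, m = 12, p = 5, z = 30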